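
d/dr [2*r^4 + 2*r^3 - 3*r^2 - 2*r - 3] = 8*r^3 + 6*r^2 - 6*r - 2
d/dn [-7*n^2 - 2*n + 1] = -14*n - 2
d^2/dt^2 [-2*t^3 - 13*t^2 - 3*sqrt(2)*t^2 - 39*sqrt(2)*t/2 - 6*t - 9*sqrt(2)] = -12*t - 26 - 6*sqrt(2)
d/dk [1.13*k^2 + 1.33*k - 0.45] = 2.26*k + 1.33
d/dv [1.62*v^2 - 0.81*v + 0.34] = 3.24*v - 0.81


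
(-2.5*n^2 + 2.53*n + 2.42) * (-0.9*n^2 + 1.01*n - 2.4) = 2.25*n^4 - 4.802*n^3 + 6.3773*n^2 - 3.6278*n - 5.808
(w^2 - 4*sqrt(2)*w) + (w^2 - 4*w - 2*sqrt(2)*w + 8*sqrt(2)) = 2*w^2 - 6*sqrt(2)*w - 4*w + 8*sqrt(2)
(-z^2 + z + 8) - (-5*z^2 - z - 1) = 4*z^2 + 2*z + 9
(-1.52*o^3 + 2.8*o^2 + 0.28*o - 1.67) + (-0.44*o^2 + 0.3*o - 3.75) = -1.52*o^3 + 2.36*o^2 + 0.58*o - 5.42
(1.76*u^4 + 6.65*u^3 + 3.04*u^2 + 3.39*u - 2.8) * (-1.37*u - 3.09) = -2.4112*u^5 - 14.5489*u^4 - 24.7133*u^3 - 14.0379*u^2 - 6.6391*u + 8.652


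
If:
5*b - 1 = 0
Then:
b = 1/5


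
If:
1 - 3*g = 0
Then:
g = 1/3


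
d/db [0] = 0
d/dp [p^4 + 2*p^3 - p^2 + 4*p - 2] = 4*p^3 + 6*p^2 - 2*p + 4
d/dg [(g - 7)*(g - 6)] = 2*g - 13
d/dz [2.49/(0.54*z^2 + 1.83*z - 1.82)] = (-2.6892*z - 4.5567)/(0.54*z^2 + 1.83*z - 1.82)^2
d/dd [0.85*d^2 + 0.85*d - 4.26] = 1.7*d + 0.85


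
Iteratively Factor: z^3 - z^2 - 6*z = (z)*(z^2 - z - 6) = z*(z - 3)*(z + 2)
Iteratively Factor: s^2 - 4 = (s - 2)*(s + 2)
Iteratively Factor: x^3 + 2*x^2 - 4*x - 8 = (x + 2)*(x^2 - 4) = (x + 2)^2*(x - 2)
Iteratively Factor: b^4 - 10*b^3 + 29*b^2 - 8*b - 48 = (b - 4)*(b^3 - 6*b^2 + 5*b + 12) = (b - 4)^2*(b^2 - 2*b - 3) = (b - 4)^2*(b - 3)*(b + 1)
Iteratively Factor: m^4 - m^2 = (m)*(m^3 - m) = m^2*(m^2 - 1) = m^2*(m + 1)*(m - 1)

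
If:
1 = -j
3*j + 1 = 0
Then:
No Solution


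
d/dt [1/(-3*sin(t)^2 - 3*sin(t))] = (2/tan(t) + cos(t)/sin(t)^2)/(3*(sin(t) + 1)^2)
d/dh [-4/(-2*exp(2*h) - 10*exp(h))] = 2*(-2*exp(h) - 5)*exp(-h)/(exp(h) + 5)^2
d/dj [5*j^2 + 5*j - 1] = 10*j + 5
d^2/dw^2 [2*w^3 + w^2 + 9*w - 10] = 12*w + 2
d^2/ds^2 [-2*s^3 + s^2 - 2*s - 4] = 2 - 12*s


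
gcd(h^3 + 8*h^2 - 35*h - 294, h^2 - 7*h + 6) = h - 6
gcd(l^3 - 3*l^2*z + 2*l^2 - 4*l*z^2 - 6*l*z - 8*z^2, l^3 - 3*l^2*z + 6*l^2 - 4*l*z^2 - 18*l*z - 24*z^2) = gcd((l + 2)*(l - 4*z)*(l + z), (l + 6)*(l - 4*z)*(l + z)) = -l^2 + 3*l*z + 4*z^2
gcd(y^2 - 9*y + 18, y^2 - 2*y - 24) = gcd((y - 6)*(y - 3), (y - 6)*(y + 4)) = y - 6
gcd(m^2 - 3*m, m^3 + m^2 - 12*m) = m^2 - 3*m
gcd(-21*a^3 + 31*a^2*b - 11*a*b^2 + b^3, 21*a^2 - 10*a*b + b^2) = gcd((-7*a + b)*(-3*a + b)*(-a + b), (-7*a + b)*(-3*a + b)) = 21*a^2 - 10*a*b + b^2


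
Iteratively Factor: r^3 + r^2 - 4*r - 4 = (r + 1)*(r^2 - 4) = (r - 2)*(r + 1)*(r + 2)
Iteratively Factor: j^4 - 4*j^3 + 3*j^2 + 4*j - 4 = (j + 1)*(j^3 - 5*j^2 + 8*j - 4) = (j - 2)*(j + 1)*(j^2 - 3*j + 2) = (j - 2)*(j - 1)*(j + 1)*(j - 2)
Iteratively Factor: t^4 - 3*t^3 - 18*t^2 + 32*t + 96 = (t - 4)*(t^3 + t^2 - 14*t - 24) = (t - 4)^2*(t^2 + 5*t + 6) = (t - 4)^2*(t + 3)*(t + 2)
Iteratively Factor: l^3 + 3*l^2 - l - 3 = (l - 1)*(l^2 + 4*l + 3) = (l - 1)*(l + 3)*(l + 1)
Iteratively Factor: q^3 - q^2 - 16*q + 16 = (q - 1)*(q^2 - 16) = (q - 1)*(q + 4)*(q - 4)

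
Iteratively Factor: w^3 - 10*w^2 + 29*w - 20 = (w - 1)*(w^2 - 9*w + 20) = (w - 4)*(w - 1)*(w - 5)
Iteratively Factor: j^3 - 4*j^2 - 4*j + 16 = (j - 2)*(j^2 - 2*j - 8) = (j - 2)*(j + 2)*(j - 4)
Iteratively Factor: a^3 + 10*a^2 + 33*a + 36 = (a + 3)*(a^2 + 7*a + 12) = (a + 3)*(a + 4)*(a + 3)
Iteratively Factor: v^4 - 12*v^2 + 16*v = (v + 4)*(v^3 - 4*v^2 + 4*v) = (v - 2)*(v + 4)*(v^2 - 2*v) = v*(v - 2)*(v + 4)*(v - 2)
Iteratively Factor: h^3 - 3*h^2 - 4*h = (h + 1)*(h^2 - 4*h) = (h - 4)*(h + 1)*(h)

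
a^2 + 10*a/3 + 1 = (a + 1/3)*(a + 3)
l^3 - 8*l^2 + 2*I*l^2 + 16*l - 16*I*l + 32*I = (l - 4)^2*(l + 2*I)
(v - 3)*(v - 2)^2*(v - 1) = v^4 - 8*v^3 + 23*v^2 - 28*v + 12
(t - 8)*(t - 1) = t^2 - 9*t + 8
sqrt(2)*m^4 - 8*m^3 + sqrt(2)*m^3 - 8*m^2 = m^2*(m - 4*sqrt(2))*(sqrt(2)*m + sqrt(2))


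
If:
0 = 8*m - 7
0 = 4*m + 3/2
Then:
No Solution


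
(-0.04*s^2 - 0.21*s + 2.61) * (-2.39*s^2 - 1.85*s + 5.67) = 0.0956*s^4 + 0.5759*s^3 - 6.0762*s^2 - 6.0192*s + 14.7987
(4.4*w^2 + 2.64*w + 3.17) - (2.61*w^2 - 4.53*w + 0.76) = 1.79*w^2 + 7.17*w + 2.41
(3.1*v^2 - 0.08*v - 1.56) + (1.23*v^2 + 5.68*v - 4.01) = 4.33*v^2 + 5.6*v - 5.57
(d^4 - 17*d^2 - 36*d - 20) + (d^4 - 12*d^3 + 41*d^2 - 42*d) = 2*d^4 - 12*d^3 + 24*d^2 - 78*d - 20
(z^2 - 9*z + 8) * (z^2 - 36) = z^4 - 9*z^3 - 28*z^2 + 324*z - 288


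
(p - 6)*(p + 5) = p^2 - p - 30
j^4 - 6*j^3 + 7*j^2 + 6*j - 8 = (j - 4)*(j - 2)*(j - 1)*(j + 1)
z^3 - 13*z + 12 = (z - 3)*(z - 1)*(z + 4)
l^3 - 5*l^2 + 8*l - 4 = (l - 2)^2*(l - 1)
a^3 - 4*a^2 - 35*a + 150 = (a - 5)^2*(a + 6)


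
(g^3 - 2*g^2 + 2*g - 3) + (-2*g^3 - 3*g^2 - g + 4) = -g^3 - 5*g^2 + g + 1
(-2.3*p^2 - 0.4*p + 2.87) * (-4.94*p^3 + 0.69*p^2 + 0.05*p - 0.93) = 11.362*p^5 + 0.389*p^4 - 14.5688*p^3 + 4.0993*p^2 + 0.5155*p - 2.6691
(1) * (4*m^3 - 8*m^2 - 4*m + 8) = 4*m^3 - 8*m^2 - 4*m + 8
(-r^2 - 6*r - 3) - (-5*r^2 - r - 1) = 4*r^2 - 5*r - 2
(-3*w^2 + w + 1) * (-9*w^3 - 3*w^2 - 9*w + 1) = 27*w^5 + 15*w^3 - 15*w^2 - 8*w + 1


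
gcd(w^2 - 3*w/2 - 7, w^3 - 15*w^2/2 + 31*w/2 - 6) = 1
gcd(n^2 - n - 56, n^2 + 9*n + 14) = n + 7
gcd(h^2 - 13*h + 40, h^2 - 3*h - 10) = h - 5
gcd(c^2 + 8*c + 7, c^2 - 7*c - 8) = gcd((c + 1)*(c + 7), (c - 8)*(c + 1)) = c + 1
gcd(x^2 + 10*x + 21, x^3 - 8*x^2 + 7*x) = 1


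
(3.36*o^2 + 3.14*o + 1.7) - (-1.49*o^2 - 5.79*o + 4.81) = 4.85*o^2 + 8.93*o - 3.11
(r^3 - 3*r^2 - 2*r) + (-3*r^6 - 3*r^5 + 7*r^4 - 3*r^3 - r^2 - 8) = -3*r^6 - 3*r^5 + 7*r^4 - 2*r^3 - 4*r^2 - 2*r - 8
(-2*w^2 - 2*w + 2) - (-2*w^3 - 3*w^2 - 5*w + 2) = 2*w^3 + w^2 + 3*w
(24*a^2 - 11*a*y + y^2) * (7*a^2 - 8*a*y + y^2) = 168*a^4 - 269*a^3*y + 119*a^2*y^2 - 19*a*y^3 + y^4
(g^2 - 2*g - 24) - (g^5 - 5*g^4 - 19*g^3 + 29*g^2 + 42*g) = -g^5 + 5*g^4 + 19*g^3 - 28*g^2 - 44*g - 24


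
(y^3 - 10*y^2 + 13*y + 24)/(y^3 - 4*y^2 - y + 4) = (y^2 - 11*y + 24)/(y^2 - 5*y + 4)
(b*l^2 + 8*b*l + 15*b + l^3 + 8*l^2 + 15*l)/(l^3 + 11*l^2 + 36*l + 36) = (b*l + 5*b + l^2 + 5*l)/(l^2 + 8*l + 12)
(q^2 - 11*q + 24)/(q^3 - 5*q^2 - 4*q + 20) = (q^2 - 11*q + 24)/(q^3 - 5*q^2 - 4*q + 20)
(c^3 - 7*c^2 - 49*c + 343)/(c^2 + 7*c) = c - 14 + 49/c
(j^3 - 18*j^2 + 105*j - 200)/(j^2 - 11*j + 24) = (j^2 - 10*j + 25)/(j - 3)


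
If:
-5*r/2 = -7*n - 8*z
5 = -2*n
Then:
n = -5/2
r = 16*z/5 - 7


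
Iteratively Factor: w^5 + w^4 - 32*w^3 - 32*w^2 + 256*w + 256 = (w + 4)*(w^4 - 3*w^3 - 20*w^2 + 48*w + 64) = (w - 4)*(w + 4)*(w^3 + w^2 - 16*w - 16) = (w - 4)^2*(w + 4)*(w^2 + 5*w + 4) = (w - 4)^2*(w + 1)*(w + 4)*(w + 4)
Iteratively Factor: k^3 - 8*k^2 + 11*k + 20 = (k - 4)*(k^2 - 4*k - 5) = (k - 5)*(k - 4)*(k + 1)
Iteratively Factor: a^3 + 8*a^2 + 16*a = (a + 4)*(a^2 + 4*a) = (a + 4)^2*(a)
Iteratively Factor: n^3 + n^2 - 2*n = (n - 1)*(n^2 + 2*n) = (n - 1)*(n + 2)*(n)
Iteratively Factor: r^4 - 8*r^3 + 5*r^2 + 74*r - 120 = (r - 4)*(r^3 - 4*r^2 - 11*r + 30) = (r - 5)*(r - 4)*(r^2 + r - 6) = (r - 5)*(r - 4)*(r + 3)*(r - 2)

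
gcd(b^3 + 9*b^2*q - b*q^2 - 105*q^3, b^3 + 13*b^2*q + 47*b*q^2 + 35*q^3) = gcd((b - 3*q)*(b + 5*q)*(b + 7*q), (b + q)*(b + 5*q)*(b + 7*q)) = b^2 + 12*b*q + 35*q^2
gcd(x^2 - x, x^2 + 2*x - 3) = x - 1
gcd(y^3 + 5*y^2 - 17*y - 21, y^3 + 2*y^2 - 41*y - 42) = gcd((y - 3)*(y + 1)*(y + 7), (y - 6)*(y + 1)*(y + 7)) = y^2 + 8*y + 7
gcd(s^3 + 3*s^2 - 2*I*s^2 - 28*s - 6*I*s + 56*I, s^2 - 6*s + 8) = s - 4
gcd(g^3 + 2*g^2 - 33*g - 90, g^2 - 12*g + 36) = g - 6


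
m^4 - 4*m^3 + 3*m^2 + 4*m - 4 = (m - 2)^2*(m - 1)*(m + 1)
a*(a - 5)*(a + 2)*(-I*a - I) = -I*a^4 + 2*I*a^3 + 13*I*a^2 + 10*I*a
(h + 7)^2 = h^2 + 14*h + 49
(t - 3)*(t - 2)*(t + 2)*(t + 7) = t^4 + 4*t^3 - 25*t^2 - 16*t + 84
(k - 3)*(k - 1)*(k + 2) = k^3 - 2*k^2 - 5*k + 6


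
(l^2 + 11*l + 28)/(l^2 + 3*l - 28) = (l + 4)/(l - 4)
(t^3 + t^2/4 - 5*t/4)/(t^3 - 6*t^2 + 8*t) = (4*t^2 + t - 5)/(4*(t^2 - 6*t + 8))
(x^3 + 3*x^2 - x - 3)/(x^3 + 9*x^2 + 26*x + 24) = (x^2 - 1)/(x^2 + 6*x + 8)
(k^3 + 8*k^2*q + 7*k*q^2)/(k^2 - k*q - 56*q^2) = k*(-k - q)/(-k + 8*q)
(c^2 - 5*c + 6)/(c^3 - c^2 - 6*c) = (c - 2)/(c*(c + 2))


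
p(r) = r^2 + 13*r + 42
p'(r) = 2*r + 13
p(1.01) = 56.15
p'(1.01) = 15.02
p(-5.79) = 0.25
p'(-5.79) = 1.42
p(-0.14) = 40.20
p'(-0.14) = 12.72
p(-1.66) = 23.18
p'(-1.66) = 9.68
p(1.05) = 56.75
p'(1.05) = 15.10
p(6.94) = 180.38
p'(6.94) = 26.88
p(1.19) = 58.89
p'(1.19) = 15.38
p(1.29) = 60.43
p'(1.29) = 15.58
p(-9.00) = 6.00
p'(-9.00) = -5.00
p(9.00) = 240.00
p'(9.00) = 31.00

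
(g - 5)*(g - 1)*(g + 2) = g^3 - 4*g^2 - 7*g + 10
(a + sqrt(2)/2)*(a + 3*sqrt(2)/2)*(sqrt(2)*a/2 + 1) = sqrt(2)*a^3/2 + 3*a^2 + 11*sqrt(2)*a/4 + 3/2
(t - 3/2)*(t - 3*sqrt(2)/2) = t^2 - 3*sqrt(2)*t/2 - 3*t/2 + 9*sqrt(2)/4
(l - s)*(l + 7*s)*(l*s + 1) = l^3*s + 6*l^2*s^2 + l^2 - 7*l*s^3 + 6*l*s - 7*s^2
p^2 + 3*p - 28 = (p - 4)*(p + 7)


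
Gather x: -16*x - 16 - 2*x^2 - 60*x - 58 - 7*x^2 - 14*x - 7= -9*x^2 - 90*x - 81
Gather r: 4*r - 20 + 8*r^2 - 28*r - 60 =8*r^2 - 24*r - 80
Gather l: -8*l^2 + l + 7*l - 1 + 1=-8*l^2 + 8*l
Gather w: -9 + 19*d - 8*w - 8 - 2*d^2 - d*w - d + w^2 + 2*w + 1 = -2*d^2 + 18*d + w^2 + w*(-d - 6) - 16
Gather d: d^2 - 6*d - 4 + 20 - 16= d^2 - 6*d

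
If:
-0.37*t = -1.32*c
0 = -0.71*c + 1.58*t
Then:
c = 0.00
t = 0.00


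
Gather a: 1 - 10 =-9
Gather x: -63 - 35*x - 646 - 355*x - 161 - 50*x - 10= -440*x - 880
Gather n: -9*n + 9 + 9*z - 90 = -9*n + 9*z - 81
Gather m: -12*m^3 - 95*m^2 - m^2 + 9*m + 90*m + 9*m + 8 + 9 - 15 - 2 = -12*m^3 - 96*m^2 + 108*m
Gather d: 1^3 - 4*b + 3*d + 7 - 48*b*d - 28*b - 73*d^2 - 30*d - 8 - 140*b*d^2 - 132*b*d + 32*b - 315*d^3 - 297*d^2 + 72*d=-315*d^3 + d^2*(-140*b - 370) + d*(45 - 180*b)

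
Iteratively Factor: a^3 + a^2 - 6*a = (a + 3)*(a^2 - 2*a) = (a - 2)*(a + 3)*(a)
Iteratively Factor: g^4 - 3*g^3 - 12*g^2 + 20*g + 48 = (g - 3)*(g^3 - 12*g - 16) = (g - 3)*(g + 2)*(g^2 - 2*g - 8) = (g - 4)*(g - 3)*(g + 2)*(g + 2)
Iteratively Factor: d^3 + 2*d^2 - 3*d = (d + 3)*(d^2 - d) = d*(d + 3)*(d - 1)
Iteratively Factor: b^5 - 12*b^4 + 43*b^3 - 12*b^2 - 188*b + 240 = (b - 5)*(b^4 - 7*b^3 + 8*b^2 + 28*b - 48) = (b - 5)*(b - 2)*(b^3 - 5*b^2 - 2*b + 24) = (b - 5)*(b - 2)*(b + 2)*(b^2 - 7*b + 12) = (b - 5)*(b - 4)*(b - 2)*(b + 2)*(b - 3)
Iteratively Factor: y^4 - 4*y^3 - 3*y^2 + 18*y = (y + 2)*(y^3 - 6*y^2 + 9*y) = y*(y + 2)*(y^2 - 6*y + 9) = y*(y - 3)*(y + 2)*(y - 3)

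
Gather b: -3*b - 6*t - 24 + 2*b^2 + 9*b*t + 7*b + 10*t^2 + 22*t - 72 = 2*b^2 + b*(9*t + 4) + 10*t^2 + 16*t - 96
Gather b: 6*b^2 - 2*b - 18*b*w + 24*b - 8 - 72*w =6*b^2 + b*(22 - 18*w) - 72*w - 8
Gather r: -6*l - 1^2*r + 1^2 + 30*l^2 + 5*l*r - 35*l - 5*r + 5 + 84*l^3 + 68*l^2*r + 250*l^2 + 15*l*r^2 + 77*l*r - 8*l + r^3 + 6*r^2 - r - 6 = 84*l^3 + 280*l^2 - 49*l + r^3 + r^2*(15*l + 6) + r*(68*l^2 + 82*l - 7)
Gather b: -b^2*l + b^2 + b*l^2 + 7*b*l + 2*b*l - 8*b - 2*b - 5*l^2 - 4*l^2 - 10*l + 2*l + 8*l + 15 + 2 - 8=b^2*(1 - l) + b*(l^2 + 9*l - 10) - 9*l^2 + 9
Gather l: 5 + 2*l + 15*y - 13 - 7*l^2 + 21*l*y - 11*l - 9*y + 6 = -7*l^2 + l*(21*y - 9) + 6*y - 2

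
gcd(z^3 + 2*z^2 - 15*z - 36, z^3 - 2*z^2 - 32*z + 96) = z - 4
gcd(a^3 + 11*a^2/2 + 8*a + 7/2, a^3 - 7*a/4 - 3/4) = a + 1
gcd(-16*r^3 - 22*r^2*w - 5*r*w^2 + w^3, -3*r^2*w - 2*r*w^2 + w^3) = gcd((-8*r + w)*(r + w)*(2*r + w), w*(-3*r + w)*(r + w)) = r + w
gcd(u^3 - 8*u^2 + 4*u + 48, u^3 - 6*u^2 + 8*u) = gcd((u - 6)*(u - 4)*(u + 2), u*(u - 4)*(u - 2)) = u - 4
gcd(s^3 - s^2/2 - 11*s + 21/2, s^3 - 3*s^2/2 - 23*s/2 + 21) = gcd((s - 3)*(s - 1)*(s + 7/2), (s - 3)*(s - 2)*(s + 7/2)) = s^2 + s/2 - 21/2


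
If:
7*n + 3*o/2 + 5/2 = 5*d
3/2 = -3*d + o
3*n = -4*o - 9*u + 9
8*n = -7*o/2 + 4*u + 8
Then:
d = 125/198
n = -439/693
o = 112/33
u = -206/693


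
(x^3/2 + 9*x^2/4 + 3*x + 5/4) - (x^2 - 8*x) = x^3/2 + 5*x^2/4 + 11*x + 5/4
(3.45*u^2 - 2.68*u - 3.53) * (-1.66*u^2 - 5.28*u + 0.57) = -5.727*u^4 - 13.7672*u^3 + 21.9767*u^2 + 17.1108*u - 2.0121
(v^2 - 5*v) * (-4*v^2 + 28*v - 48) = -4*v^4 + 48*v^3 - 188*v^2 + 240*v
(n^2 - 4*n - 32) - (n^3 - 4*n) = -n^3 + n^2 - 32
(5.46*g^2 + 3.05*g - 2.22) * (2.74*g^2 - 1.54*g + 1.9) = 14.9604*g^4 - 0.051400000000001*g^3 - 0.405800000000002*g^2 + 9.2138*g - 4.218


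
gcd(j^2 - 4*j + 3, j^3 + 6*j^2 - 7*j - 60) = j - 3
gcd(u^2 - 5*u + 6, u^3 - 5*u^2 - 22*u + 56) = u - 2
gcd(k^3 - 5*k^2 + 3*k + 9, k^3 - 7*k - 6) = k^2 - 2*k - 3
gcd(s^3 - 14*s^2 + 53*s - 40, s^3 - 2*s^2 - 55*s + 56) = s^2 - 9*s + 8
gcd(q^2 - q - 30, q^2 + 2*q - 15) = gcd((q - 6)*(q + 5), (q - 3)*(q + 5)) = q + 5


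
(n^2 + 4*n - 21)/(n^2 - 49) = (n - 3)/(n - 7)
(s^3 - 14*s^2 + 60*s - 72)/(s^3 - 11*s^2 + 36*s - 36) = (s - 6)/(s - 3)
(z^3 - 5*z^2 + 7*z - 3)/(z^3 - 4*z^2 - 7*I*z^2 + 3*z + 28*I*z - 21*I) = (z - 1)/(z - 7*I)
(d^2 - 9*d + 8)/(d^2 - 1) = (d - 8)/(d + 1)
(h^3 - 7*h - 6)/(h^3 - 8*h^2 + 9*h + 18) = (h + 2)/(h - 6)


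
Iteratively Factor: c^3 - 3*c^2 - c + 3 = (c - 1)*(c^2 - 2*c - 3) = (c - 1)*(c + 1)*(c - 3)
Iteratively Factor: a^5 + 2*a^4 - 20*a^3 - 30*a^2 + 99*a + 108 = (a - 3)*(a^4 + 5*a^3 - 5*a^2 - 45*a - 36) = (a - 3)*(a + 1)*(a^3 + 4*a^2 - 9*a - 36) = (a - 3)*(a + 1)*(a + 3)*(a^2 + a - 12) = (a - 3)*(a + 1)*(a + 3)*(a + 4)*(a - 3)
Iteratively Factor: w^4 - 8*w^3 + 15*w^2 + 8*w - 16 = (w + 1)*(w^3 - 9*w^2 + 24*w - 16) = (w - 4)*(w + 1)*(w^2 - 5*w + 4) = (w - 4)^2*(w + 1)*(w - 1)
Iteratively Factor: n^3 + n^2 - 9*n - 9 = (n + 3)*(n^2 - 2*n - 3) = (n + 1)*(n + 3)*(n - 3)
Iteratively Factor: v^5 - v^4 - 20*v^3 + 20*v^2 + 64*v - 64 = (v + 4)*(v^4 - 5*v^3 + 20*v - 16) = (v - 1)*(v + 4)*(v^3 - 4*v^2 - 4*v + 16) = (v - 1)*(v + 2)*(v + 4)*(v^2 - 6*v + 8) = (v - 2)*(v - 1)*(v + 2)*(v + 4)*(v - 4)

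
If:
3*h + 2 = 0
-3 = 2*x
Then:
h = -2/3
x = -3/2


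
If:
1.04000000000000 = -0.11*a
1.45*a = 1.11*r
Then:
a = -9.45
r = -12.35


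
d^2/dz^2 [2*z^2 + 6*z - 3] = 4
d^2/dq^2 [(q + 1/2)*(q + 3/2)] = 2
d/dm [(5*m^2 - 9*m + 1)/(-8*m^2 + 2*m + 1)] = (-62*m^2 + 26*m - 11)/(64*m^4 - 32*m^3 - 12*m^2 + 4*m + 1)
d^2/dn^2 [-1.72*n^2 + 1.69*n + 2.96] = -3.44000000000000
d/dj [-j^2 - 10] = -2*j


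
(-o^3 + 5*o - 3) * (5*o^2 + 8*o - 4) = -5*o^5 - 8*o^4 + 29*o^3 + 25*o^2 - 44*o + 12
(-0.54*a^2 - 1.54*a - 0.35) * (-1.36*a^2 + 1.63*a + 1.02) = 0.7344*a^4 + 1.2142*a^3 - 2.585*a^2 - 2.1413*a - 0.357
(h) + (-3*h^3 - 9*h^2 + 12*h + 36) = -3*h^3 - 9*h^2 + 13*h + 36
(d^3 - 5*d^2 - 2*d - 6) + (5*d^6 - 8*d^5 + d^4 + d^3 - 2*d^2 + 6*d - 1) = 5*d^6 - 8*d^5 + d^4 + 2*d^3 - 7*d^2 + 4*d - 7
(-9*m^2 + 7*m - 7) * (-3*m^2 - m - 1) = 27*m^4 - 12*m^3 + 23*m^2 + 7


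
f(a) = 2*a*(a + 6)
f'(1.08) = 16.32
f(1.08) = 15.29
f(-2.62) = -17.71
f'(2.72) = 22.88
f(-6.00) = 0.00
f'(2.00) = 20.00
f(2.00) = 32.00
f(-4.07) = -15.71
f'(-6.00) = -12.00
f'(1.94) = 19.76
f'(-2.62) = 1.52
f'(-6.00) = -12.00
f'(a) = 4*a + 12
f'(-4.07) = -4.28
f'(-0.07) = 11.72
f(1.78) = 27.70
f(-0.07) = -0.83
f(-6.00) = 0.00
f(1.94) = 30.81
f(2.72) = 47.44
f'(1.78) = 19.12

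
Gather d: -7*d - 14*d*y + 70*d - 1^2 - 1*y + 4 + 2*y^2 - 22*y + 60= d*(63 - 14*y) + 2*y^2 - 23*y + 63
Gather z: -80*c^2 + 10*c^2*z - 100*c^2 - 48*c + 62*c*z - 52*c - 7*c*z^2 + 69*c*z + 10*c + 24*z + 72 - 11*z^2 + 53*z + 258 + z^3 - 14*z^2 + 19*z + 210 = -180*c^2 - 90*c + z^3 + z^2*(-7*c - 25) + z*(10*c^2 + 131*c + 96) + 540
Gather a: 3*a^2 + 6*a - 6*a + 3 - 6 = 3*a^2 - 3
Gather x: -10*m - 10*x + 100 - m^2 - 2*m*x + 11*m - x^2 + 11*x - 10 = -m^2 + m - x^2 + x*(1 - 2*m) + 90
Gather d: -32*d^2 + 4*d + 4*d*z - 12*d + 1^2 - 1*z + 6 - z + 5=-32*d^2 + d*(4*z - 8) - 2*z + 12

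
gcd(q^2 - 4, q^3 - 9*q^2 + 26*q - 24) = q - 2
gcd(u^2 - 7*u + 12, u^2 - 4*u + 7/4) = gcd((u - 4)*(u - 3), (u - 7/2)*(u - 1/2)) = 1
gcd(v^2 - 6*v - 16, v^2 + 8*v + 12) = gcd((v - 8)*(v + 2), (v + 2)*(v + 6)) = v + 2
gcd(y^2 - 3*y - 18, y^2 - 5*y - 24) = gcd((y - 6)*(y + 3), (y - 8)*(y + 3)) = y + 3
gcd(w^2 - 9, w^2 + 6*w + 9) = w + 3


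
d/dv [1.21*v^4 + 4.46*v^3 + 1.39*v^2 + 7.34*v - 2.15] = 4.84*v^3 + 13.38*v^2 + 2.78*v + 7.34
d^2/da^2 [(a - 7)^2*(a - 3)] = 6*a - 34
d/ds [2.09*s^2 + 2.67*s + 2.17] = 4.18*s + 2.67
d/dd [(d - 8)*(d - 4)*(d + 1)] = 3*d^2 - 22*d + 20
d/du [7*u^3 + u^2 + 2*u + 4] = 21*u^2 + 2*u + 2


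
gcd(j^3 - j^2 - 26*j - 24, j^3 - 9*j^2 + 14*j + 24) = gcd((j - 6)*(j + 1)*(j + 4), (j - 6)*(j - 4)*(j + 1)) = j^2 - 5*j - 6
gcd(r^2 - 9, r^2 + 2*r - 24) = 1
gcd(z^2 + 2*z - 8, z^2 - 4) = z - 2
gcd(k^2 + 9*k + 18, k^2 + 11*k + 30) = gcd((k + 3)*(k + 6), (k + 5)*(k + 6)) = k + 6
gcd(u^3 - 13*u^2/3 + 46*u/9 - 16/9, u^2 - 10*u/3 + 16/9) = u^2 - 10*u/3 + 16/9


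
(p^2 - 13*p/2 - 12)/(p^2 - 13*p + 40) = (p + 3/2)/(p - 5)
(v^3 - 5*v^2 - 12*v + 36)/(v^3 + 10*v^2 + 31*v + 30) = (v^2 - 8*v + 12)/(v^2 + 7*v + 10)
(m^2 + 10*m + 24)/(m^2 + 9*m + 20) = (m + 6)/(m + 5)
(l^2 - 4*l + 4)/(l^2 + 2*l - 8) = (l - 2)/(l + 4)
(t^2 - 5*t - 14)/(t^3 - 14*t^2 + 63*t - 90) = (t^2 - 5*t - 14)/(t^3 - 14*t^2 + 63*t - 90)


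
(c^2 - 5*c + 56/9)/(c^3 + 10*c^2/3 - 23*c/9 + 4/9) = (9*c^2 - 45*c + 56)/(9*c^3 + 30*c^2 - 23*c + 4)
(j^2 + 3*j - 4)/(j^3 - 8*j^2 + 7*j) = (j + 4)/(j*(j - 7))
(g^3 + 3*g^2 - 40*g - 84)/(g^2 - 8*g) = (g^3 + 3*g^2 - 40*g - 84)/(g*(g - 8))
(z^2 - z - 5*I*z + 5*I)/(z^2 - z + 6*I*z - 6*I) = (z - 5*I)/(z + 6*I)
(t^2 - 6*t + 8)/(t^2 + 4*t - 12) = (t - 4)/(t + 6)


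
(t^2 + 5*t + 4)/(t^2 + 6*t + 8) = (t + 1)/(t + 2)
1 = 1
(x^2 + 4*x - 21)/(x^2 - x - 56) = (x - 3)/(x - 8)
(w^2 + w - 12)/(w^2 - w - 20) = (w - 3)/(w - 5)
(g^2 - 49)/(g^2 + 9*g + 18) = (g^2 - 49)/(g^2 + 9*g + 18)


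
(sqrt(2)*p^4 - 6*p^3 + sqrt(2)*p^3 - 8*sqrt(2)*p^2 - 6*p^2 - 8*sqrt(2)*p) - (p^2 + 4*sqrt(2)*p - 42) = sqrt(2)*p^4 - 6*p^3 + sqrt(2)*p^3 - 8*sqrt(2)*p^2 - 7*p^2 - 12*sqrt(2)*p + 42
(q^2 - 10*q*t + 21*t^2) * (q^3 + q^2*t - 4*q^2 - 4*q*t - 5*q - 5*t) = q^5 - 9*q^4*t - 4*q^4 + 11*q^3*t^2 + 36*q^3*t - 5*q^3 + 21*q^2*t^3 - 44*q^2*t^2 + 45*q^2*t - 84*q*t^3 - 55*q*t^2 - 105*t^3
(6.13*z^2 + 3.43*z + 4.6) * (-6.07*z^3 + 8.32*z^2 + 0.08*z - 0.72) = -37.2091*z^5 + 30.1815*z^4 + 1.106*z^3 + 34.1328*z^2 - 2.1016*z - 3.312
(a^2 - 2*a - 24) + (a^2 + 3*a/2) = 2*a^2 - a/2 - 24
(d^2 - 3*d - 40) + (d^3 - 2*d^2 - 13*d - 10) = d^3 - d^2 - 16*d - 50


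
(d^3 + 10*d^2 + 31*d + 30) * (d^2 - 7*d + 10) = d^5 + 3*d^4 - 29*d^3 - 87*d^2 + 100*d + 300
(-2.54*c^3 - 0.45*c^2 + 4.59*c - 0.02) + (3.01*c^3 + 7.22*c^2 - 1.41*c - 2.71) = 0.47*c^3 + 6.77*c^2 + 3.18*c - 2.73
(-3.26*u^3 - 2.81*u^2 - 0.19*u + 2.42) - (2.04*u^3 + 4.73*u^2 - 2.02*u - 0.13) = -5.3*u^3 - 7.54*u^2 + 1.83*u + 2.55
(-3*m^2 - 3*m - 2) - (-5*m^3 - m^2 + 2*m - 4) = 5*m^3 - 2*m^2 - 5*m + 2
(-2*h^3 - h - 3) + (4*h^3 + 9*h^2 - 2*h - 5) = 2*h^3 + 9*h^2 - 3*h - 8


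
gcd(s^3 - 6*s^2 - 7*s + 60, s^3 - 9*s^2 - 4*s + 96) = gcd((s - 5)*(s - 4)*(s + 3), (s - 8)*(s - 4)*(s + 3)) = s^2 - s - 12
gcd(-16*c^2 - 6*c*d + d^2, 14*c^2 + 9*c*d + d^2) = 2*c + d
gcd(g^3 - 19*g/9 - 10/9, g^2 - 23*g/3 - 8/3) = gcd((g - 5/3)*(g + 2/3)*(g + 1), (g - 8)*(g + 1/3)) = 1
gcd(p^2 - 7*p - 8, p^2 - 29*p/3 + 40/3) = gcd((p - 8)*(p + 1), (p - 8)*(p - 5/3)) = p - 8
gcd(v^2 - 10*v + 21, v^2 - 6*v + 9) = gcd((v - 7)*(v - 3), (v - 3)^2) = v - 3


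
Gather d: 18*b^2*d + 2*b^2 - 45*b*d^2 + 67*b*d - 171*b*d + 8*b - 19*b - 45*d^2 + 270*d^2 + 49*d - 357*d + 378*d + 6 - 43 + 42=2*b^2 - 11*b + d^2*(225 - 45*b) + d*(18*b^2 - 104*b + 70) + 5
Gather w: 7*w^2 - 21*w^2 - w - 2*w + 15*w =-14*w^2 + 12*w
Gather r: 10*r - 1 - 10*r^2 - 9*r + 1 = -10*r^2 + r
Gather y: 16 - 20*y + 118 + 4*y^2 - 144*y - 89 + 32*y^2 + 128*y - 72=36*y^2 - 36*y - 27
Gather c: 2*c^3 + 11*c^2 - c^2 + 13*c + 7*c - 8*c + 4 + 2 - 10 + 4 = 2*c^3 + 10*c^2 + 12*c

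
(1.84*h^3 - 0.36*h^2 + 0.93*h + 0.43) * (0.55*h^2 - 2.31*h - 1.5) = 1.012*h^5 - 4.4484*h^4 - 1.4169*h^3 - 1.3718*h^2 - 2.3883*h - 0.645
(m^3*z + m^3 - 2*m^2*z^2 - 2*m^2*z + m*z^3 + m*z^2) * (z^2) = m^3*z^3 + m^3*z^2 - 2*m^2*z^4 - 2*m^2*z^3 + m*z^5 + m*z^4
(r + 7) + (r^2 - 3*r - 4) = r^2 - 2*r + 3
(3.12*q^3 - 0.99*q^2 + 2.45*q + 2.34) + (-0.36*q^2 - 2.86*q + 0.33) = 3.12*q^3 - 1.35*q^2 - 0.41*q + 2.67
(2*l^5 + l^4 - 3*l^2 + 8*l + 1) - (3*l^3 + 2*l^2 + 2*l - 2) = 2*l^5 + l^4 - 3*l^3 - 5*l^2 + 6*l + 3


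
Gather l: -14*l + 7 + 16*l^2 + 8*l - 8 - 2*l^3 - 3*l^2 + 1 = -2*l^3 + 13*l^2 - 6*l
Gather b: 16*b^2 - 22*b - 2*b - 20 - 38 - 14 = 16*b^2 - 24*b - 72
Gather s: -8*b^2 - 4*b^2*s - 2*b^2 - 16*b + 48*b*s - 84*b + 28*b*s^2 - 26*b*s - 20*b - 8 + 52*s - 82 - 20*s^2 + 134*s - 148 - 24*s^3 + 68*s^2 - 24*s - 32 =-10*b^2 - 120*b - 24*s^3 + s^2*(28*b + 48) + s*(-4*b^2 + 22*b + 162) - 270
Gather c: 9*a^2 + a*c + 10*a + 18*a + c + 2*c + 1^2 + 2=9*a^2 + 28*a + c*(a + 3) + 3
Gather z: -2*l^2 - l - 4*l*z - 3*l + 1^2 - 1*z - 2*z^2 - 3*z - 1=-2*l^2 - 4*l - 2*z^2 + z*(-4*l - 4)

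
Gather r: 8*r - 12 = 8*r - 12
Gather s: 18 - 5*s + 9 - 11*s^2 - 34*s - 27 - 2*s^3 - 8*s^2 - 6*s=-2*s^3 - 19*s^2 - 45*s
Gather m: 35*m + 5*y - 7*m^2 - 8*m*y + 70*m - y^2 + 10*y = -7*m^2 + m*(105 - 8*y) - y^2 + 15*y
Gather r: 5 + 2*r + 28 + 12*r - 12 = 14*r + 21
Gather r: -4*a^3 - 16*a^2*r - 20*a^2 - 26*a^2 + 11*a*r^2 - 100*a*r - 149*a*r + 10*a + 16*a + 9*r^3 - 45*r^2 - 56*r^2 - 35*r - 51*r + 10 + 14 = -4*a^3 - 46*a^2 + 26*a + 9*r^3 + r^2*(11*a - 101) + r*(-16*a^2 - 249*a - 86) + 24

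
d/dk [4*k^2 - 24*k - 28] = 8*k - 24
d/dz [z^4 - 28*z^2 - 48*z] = 4*z^3 - 56*z - 48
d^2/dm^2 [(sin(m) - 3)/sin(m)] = 3/sin(m) - 6/sin(m)^3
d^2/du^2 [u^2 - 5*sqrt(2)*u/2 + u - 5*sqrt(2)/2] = 2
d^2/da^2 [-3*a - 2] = 0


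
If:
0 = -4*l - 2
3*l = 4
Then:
No Solution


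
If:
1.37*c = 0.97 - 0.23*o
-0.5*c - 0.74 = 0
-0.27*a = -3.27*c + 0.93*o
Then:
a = -62.82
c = -1.48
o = 13.03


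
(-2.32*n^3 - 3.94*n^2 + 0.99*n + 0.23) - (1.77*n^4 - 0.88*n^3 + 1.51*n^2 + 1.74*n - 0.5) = -1.77*n^4 - 1.44*n^3 - 5.45*n^2 - 0.75*n + 0.73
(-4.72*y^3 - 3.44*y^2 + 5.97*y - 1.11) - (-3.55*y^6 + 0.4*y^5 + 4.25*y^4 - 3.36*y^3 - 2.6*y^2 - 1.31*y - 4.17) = 3.55*y^6 - 0.4*y^5 - 4.25*y^4 - 1.36*y^3 - 0.84*y^2 + 7.28*y + 3.06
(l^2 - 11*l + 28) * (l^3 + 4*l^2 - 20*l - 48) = l^5 - 7*l^4 - 36*l^3 + 284*l^2 - 32*l - 1344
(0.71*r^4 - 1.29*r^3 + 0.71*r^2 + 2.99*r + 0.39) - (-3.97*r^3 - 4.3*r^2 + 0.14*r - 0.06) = 0.71*r^4 + 2.68*r^3 + 5.01*r^2 + 2.85*r + 0.45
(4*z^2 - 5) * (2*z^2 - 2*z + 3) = 8*z^4 - 8*z^3 + 2*z^2 + 10*z - 15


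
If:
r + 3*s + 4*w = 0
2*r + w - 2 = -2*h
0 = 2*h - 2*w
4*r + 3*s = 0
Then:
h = 6/17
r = 8/17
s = -32/51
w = 6/17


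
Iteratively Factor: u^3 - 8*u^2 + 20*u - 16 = (u - 2)*(u^2 - 6*u + 8) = (u - 4)*(u - 2)*(u - 2)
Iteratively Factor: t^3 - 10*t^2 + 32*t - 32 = (t - 4)*(t^2 - 6*t + 8) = (t - 4)^2*(t - 2)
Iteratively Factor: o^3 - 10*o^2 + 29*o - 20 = (o - 5)*(o^2 - 5*o + 4) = (o - 5)*(o - 4)*(o - 1)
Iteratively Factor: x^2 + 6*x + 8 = (x + 2)*(x + 4)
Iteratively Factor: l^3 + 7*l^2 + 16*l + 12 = (l + 3)*(l^2 + 4*l + 4) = (l + 2)*(l + 3)*(l + 2)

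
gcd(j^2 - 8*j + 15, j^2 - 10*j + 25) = j - 5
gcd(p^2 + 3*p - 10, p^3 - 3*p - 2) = p - 2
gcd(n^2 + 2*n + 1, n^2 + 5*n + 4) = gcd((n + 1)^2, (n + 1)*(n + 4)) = n + 1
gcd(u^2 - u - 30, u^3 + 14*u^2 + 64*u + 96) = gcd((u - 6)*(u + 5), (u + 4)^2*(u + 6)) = 1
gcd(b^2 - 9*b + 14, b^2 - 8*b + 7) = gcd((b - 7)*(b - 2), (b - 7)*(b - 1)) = b - 7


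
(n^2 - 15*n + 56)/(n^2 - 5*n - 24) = (n - 7)/(n + 3)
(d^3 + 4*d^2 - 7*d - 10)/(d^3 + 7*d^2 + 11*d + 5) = (d - 2)/(d + 1)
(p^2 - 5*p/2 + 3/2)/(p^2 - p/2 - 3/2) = (p - 1)/(p + 1)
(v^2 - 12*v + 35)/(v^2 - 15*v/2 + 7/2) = 2*(v - 5)/(2*v - 1)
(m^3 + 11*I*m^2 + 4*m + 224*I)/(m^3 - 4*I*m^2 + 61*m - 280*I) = (m^2 + 3*I*m + 28)/(m^2 - 12*I*m - 35)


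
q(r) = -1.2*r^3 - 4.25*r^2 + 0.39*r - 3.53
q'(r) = -3.6*r^2 - 8.5*r + 0.39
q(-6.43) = 137.26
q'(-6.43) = -93.80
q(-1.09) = -7.45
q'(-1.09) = 5.38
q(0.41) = -4.17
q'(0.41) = -3.70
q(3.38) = -97.10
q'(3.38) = -69.47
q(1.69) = -20.80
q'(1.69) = -24.26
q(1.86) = -25.23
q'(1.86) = -27.87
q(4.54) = -201.65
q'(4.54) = -112.40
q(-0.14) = -3.66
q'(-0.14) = 1.51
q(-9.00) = 523.51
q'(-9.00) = -214.71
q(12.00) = -2684.45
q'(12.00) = -620.01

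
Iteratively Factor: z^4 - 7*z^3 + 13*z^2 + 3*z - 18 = (z - 3)*(z^3 - 4*z^2 + z + 6) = (z - 3)*(z + 1)*(z^2 - 5*z + 6) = (z - 3)*(z - 2)*(z + 1)*(z - 3)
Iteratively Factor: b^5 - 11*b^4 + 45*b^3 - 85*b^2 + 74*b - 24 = (b - 1)*(b^4 - 10*b^3 + 35*b^2 - 50*b + 24) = (b - 1)^2*(b^3 - 9*b^2 + 26*b - 24) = (b - 2)*(b - 1)^2*(b^2 - 7*b + 12) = (b - 3)*(b - 2)*(b - 1)^2*(b - 4)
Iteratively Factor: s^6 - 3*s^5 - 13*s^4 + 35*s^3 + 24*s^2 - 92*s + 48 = (s - 1)*(s^5 - 2*s^4 - 15*s^3 + 20*s^2 + 44*s - 48) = (s - 2)*(s - 1)*(s^4 - 15*s^2 - 10*s + 24) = (s - 4)*(s - 2)*(s - 1)*(s^3 + 4*s^2 + s - 6) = (s - 4)*(s - 2)*(s - 1)*(s + 2)*(s^2 + 2*s - 3) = (s - 4)*(s - 2)*(s - 1)*(s + 2)*(s + 3)*(s - 1)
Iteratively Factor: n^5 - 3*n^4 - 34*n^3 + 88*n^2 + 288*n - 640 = (n - 2)*(n^4 - n^3 - 36*n^2 + 16*n + 320) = (n - 4)*(n - 2)*(n^3 + 3*n^2 - 24*n - 80) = (n - 4)*(n - 2)*(n + 4)*(n^2 - n - 20) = (n - 4)*(n - 2)*(n + 4)^2*(n - 5)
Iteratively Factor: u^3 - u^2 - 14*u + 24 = (u - 3)*(u^2 + 2*u - 8) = (u - 3)*(u - 2)*(u + 4)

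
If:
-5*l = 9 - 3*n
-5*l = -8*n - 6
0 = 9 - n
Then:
No Solution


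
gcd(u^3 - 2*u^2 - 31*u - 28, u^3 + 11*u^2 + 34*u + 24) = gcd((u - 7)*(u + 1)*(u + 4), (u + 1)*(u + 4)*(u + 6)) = u^2 + 5*u + 4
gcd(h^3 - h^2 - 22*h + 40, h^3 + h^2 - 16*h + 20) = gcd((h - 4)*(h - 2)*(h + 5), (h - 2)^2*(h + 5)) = h^2 + 3*h - 10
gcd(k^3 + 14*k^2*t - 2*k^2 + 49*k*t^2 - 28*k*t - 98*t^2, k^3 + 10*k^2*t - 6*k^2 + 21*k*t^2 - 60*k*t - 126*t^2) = k + 7*t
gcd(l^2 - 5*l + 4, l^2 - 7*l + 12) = l - 4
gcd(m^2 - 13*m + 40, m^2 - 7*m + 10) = m - 5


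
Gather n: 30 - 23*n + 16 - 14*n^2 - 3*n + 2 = -14*n^2 - 26*n + 48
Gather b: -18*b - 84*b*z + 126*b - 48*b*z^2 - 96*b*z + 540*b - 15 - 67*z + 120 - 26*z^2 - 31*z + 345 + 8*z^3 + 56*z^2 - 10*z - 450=b*(-48*z^2 - 180*z + 648) + 8*z^3 + 30*z^2 - 108*z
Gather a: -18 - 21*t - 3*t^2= -3*t^2 - 21*t - 18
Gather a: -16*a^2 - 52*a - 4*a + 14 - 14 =-16*a^2 - 56*a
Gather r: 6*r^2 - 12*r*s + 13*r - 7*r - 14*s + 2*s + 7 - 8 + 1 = 6*r^2 + r*(6 - 12*s) - 12*s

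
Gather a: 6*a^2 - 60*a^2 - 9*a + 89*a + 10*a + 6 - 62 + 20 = -54*a^2 + 90*a - 36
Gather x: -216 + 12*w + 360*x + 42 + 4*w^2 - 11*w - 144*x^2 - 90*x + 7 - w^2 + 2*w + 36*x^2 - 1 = 3*w^2 + 3*w - 108*x^2 + 270*x - 168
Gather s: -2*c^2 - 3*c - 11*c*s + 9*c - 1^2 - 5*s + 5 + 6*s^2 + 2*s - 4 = -2*c^2 + 6*c + 6*s^2 + s*(-11*c - 3)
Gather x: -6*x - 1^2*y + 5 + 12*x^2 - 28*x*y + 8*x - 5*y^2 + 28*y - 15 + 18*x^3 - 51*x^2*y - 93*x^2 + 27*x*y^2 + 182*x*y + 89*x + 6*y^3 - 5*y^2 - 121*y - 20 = 18*x^3 + x^2*(-51*y - 81) + x*(27*y^2 + 154*y + 91) + 6*y^3 - 10*y^2 - 94*y - 30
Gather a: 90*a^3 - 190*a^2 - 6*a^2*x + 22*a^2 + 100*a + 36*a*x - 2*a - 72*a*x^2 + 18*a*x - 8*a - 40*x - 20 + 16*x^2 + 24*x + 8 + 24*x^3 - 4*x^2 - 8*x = 90*a^3 + a^2*(-6*x - 168) + a*(-72*x^2 + 54*x + 90) + 24*x^3 + 12*x^2 - 24*x - 12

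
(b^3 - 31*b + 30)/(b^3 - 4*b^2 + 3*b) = (b^2 + b - 30)/(b*(b - 3))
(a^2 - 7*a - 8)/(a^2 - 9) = (a^2 - 7*a - 8)/(a^2 - 9)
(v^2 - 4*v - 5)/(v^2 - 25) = (v + 1)/(v + 5)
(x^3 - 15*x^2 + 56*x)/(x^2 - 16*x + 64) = x*(x - 7)/(x - 8)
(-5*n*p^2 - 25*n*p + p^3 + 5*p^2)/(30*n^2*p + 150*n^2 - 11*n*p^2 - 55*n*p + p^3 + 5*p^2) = p/(-6*n + p)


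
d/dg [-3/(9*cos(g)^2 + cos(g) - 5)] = -3*(18*cos(g) + 1)*sin(g)/(9*cos(g)^2 + cos(g) - 5)^2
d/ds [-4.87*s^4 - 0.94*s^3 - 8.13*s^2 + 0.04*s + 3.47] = -19.48*s^3 - 2.82*s^2 - 16.26*s + 0.04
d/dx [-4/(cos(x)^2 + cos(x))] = -(4*sin(x)/cos(x)^2 + 8*tan(x))/(cos(x) + 1)^2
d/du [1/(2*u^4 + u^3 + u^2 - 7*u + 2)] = (-8*u^3 - 3*u^2 - 2*u + 7)/(2*u^4 + u^3 + u^2 - 7*u + 2)^2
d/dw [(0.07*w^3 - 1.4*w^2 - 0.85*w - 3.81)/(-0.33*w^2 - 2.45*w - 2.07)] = (-0.0231*w^4 - 0.343*w^3 + 2.7148*w^2 + 3.2814*w - 7.575)/(0.1089*w^4 + 1.617*w^3 + 7.3687*w^2 + 10.143*w + 4.2849)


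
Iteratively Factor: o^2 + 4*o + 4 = (o + 2)*(o + 2)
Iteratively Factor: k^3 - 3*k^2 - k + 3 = (k - 3)*(k^2 - 1) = (k - 3)*(k + 1)*(k - 1)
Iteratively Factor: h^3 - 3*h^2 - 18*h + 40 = (h - 2)*(h^2 - h - 20) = (h - 2)*(h + 4)*(h - 5)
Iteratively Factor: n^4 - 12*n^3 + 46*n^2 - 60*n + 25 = (n - 1)*(n^3 - 11*n^2 + 35*n - 25) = (n - 1)^2*(n^2 - 10*n + 25) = (n - 5)*(n - 1)^2*(n - 5)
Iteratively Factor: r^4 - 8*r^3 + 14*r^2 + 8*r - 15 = (r - 5)*(r^3 - 3*r^2 - r + 3) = (r - 5)*(r - 1)*(r^2 - 2*r - 3) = (r - 5)*(r - 3)*(r - 1)*(r + 1)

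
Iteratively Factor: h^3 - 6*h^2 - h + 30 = (h - 3)*(h^2 - 3*h - 10) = (h - 5)*(h - 3)*(h + 2)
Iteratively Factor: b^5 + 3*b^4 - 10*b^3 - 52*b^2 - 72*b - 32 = (b + 1)*(b^4 + 2*b^3 - 12*b^2 - 40*b - 32) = (b + 1)*(b + 2)*(b^3 - 12*b - 16) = (b + 1)*(b + 2)^2*(b^2 - 2*b - 8) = (b + 1)*(b + 2)^3*(b - 4)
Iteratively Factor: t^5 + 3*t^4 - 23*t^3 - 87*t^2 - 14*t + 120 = (t + 4)*(t^4 - t^3 - 19*t^2 - 11*t + 30) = (t - 1)*(t + 4)*(t^3 - 19*t - 30) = (t - 1)*(t + 2)*(t + 4)*(t^2 - 2*t - 15) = (t - 5)*(t - 1)*(t + 2)*(t + 4)*(t + 3)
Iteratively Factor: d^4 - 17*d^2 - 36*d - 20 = (d + 1)*(d^3 - d^2 - 16*d - 20) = (d + 1)*(d + 2)*(d^2 - 3*d - 10) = (d + 1)*(d + 2)^2*(d - 5)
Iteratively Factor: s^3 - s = (s - 1)*(s^2 + s) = (s - 1)*(s + 1)*(s)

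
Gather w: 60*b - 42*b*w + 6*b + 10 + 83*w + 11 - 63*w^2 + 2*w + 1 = 66*b - 63*w^2 + w*(85 - 42*b) + 22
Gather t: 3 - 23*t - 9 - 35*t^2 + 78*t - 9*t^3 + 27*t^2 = -9*t^3 - 8*t^2 + 55*t - 6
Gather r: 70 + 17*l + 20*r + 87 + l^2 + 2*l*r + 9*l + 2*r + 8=l^2 + 26*l + r*(2*l + 22) + 165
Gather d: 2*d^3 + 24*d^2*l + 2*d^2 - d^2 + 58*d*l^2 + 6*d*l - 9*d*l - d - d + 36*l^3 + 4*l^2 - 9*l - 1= 2*d^3 + d^2*(24*l + 1) + d*(58*l^2 - 3*l - 2) + 36*l^3 + 4*l^2 - 9*l - 1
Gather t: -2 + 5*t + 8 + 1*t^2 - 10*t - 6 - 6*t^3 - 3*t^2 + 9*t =-6*t^3 - 2*t^2 + 4*t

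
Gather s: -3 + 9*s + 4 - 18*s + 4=5 - 9*s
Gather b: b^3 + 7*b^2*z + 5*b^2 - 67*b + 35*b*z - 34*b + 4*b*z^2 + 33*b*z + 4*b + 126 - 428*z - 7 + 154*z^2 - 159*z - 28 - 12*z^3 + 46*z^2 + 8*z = b^3 + b^2*(7*z + 5) + b*(4*z^2 + 68*z - 97) - 12*z^3 + 200*z^2 - 579*z + 91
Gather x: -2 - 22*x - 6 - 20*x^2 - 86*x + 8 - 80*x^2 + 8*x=-100*x^2 - 100*x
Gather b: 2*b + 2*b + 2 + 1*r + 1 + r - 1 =4*b + 2*r + 2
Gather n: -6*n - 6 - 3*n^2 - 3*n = -3*n^2 - 9*n - 6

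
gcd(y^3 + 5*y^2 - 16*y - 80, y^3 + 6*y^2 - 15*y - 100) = y^2 + y - 20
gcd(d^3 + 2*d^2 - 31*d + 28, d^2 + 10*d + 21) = d + 7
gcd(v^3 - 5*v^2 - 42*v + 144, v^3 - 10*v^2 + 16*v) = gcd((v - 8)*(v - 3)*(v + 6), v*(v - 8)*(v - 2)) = v - 8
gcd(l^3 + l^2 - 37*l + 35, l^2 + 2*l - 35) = l^2 + 2*l - 35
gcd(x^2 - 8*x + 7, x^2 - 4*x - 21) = x - 7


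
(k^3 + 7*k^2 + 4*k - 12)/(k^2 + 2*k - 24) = (k^2 + k - 2)/(k - 4)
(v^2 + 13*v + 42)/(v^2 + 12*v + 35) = (v + 6)/(v + 5)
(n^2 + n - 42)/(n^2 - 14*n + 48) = (n + 7)/(n - 8)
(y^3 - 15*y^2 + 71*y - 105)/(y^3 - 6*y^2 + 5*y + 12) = (y^2 - 12*y + 35)/(y^2 - 3*y - 4)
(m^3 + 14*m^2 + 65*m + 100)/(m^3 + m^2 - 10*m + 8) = (m^2 + 10*m + 25)/(m^2 - 3*m + 2)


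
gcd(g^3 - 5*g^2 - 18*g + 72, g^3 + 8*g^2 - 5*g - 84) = g^2 + g - 12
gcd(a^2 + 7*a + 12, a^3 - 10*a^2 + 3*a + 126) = a + 3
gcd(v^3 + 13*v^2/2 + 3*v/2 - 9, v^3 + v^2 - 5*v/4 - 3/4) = v^2 + v/2 - 3/2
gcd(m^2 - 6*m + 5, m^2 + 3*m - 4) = m - 1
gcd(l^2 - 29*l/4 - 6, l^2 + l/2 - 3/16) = l + 3/4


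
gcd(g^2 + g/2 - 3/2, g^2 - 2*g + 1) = g - 1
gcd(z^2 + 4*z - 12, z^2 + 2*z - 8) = z - 2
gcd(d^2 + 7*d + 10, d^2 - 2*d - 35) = d + 5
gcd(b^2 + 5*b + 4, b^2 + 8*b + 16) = b + 4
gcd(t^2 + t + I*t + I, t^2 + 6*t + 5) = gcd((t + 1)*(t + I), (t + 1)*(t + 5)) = t + 1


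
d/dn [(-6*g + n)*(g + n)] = -5*g + 2*n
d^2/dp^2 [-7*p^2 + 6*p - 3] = -14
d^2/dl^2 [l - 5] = 0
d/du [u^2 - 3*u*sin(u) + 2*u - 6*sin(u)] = -3*u*cos(u) + 2*u - 3*sin(u) - 6*cos(u) + 2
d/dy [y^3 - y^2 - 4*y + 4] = 3*y^2 - 2*y - 4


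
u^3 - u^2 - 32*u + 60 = (u - 5)*(u - 2)*(u + 6)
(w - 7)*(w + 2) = w^2 - 5*w - 14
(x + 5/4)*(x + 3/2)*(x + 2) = x^3 + 19*x^2/4 + 59*x/8 + 15/4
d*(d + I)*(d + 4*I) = d^3 + 5*I*d^2 - 4*d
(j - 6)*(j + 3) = j^2 - 3*j - 18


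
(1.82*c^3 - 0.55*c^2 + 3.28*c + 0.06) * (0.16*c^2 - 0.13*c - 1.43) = 0.2912*c^5 - 0.3246*c^4 - 2.0063*c^3 + 0.3697*c^2 - 4.6982*c - 0.0858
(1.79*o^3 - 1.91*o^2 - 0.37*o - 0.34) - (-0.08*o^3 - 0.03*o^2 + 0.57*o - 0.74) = 1.87*o^3 - 1.88*o^2 - 0.94*o + 0.4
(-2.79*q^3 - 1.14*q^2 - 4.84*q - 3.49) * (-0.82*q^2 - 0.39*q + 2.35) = 2.2878*q^5 + 2.0229*q^4 - 2.1431*q^3 + 2.0704*q^2 - 10.0129*q - 8.2015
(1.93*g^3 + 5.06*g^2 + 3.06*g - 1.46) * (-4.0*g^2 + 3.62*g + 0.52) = -7.72*g^5 - 13.2534*g^4 + 7.0808*g^3 + 19.5484*g^2 - 3.694*g - 0.7592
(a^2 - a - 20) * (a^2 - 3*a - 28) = a^4 - 4*a^3 - 45*a^2 + 88*a + 560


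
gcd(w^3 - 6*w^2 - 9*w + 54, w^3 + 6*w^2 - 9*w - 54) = w^2 - 9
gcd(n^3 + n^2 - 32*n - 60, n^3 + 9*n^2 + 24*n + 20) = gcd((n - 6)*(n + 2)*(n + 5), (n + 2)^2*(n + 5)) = n^2 + 7*n + 10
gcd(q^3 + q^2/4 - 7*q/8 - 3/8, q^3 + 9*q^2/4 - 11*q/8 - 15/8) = q^2 - q/4 - 3/4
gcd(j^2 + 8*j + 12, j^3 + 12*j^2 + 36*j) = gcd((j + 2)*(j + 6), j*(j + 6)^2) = j + 6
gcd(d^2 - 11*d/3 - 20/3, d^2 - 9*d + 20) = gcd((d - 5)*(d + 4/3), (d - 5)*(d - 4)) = d - 5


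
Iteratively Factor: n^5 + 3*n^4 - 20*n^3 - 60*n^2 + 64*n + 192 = (n - 4)*(n^4 + 7*n^3 + 8*n^2 - 28*n - 48) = (n - 4)*(n - 2)*(n^3 + 9*n^2 + 26*n + 24) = (n - 4)*(n - 2)*(n + 4)*(n^2 + 5*n + 6) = (n - 4)*(n - 2)*(n + 2)*(n + 4)*(n + 3)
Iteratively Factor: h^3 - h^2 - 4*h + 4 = (h - 2)*(h^2 + h - 2) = (h - 2)*(h - 1)*(h + 2)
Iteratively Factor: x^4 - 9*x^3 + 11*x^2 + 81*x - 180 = (x - 4)*(x^3 - 5*x^2 - 9*x + 45) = (x - 4)*(x - 3)*(x^2 - 2*x - 15) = (x - 5)*(x - 4)*(x - 3)*(x + 3)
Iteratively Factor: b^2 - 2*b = (b)*(b - 2)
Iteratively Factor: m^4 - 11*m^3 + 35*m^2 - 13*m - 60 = (m + 1)*(m^3 - 12*m^2 + 47*m - 60) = (m - 4)*(m + 1)*(m^2 - 8*m + 15) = (m - 5)*(m - 4)*(m + 1)*(m - 3)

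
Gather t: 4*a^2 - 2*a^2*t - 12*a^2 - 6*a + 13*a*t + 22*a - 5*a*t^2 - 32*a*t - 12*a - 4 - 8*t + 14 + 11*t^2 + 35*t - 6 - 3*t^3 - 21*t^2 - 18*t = -8*a^2 + 4*a - 3*t^3 + t^2*(-5*a - 10) + t*(-2*a^2 - 19*a + 9) + 4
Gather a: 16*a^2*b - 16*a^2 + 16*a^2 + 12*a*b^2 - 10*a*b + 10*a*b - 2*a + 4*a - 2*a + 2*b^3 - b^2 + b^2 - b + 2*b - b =16*a^2*b + 12*a*b^2 + 2*b^3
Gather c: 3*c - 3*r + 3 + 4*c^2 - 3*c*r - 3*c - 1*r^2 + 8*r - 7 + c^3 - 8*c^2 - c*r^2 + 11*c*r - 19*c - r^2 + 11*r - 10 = c^3 - 4*c^2 + c*(-r^2 + 8*r - 19) - 2*r^2 + 16*r - 14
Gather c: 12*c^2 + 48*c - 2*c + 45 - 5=12*c^2 + 46*c + 40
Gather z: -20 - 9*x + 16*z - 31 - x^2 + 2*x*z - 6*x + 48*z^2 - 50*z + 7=-x^2 - 15*x + 48*z^2 + z*(2*x - 34) - 44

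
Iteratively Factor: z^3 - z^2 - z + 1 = (z - 1)*(z^2 - 1) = (z - 1)*(z + 1)*(z - 1)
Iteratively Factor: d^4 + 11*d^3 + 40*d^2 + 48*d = (d + 4)*(d^3 + 7*d^2 + 12*d) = (d + 4)^2*(d^2 + 3*d) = (d + 3)*(d + 4)^2*(d)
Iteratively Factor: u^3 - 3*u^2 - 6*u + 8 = (u - 1)*(u^2 - 2*u - 8) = (u - 4)*(u - 1)*(u + 2)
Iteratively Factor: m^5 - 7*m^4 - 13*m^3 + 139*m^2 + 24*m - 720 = (m + 3)*(m^4 - 10*m^3 + 17*m^2 + 88*m - 240) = (m - 4)*(m + 3)*(m^3 - 6*m^2 - 7*m + 60) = (m - 4)^2*(m + 3)*(m^2 - 2*m - 15) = (m - 4)^2*(m + 3)^2*(m - 5)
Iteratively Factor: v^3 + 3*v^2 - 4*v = (v)*(v^2 + 3*v - 4) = v*(v - 1)*(v + 4)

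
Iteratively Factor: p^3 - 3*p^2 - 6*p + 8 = (p - 1)*(p^2 - 2*p - 8) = (p - 1)*(p + 2)*(p - 4)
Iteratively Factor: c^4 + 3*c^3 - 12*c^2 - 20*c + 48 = (c + 3)*(c^3 - 12*c + 16) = (c + 3)*(c + 4)*(c^2 - 4*c + 4) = (c - 2)*(c + 3)*(c + 4)*(c - 2)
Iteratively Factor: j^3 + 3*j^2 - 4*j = (j)*(j^2 + 3*j - 4) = j*(j - 1)*(j + 4)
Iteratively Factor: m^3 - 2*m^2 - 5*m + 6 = (m - 1)*(m^2 - m - 6) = (m - 1)*(m + 2)*(m - 3)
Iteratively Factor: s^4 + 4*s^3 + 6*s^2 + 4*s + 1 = (s + 1)*(s^3 + 3*s^2 + 3*s + 1) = (s + 1)^2*(s^2 + 2*s + 1) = (s + 1)^3*(s + 1)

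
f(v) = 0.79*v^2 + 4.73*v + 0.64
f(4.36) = 36.28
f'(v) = 1.58*v + 4.73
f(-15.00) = 107.44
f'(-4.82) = -2.89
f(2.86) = 20.63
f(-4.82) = -3.81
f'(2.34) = 8.43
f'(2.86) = 9.25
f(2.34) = 16.03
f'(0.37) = 5.31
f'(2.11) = 8.06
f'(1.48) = 7.07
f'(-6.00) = -4.75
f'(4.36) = 11.62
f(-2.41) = -6.17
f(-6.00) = 0.70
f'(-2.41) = 0.92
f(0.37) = 2.50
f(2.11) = 14.14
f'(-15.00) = -18.97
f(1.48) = 9.37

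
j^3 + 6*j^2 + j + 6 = (j + 6)*(j - I)*(j + I)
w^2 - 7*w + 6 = (w - 6)*(w - 1)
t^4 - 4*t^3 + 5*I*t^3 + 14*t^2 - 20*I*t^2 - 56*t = t*(t - 4)*(t - 2*I)*(t + 7*I)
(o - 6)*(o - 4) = o^2 - 10*o + 24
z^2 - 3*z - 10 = (z - 5)*(z + 2)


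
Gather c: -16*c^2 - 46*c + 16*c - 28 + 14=-16*c^2 - 30*c - 14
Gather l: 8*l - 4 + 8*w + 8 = 8*l + 8*w + 4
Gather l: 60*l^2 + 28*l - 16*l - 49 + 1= 60*l^2 + 12*l - 48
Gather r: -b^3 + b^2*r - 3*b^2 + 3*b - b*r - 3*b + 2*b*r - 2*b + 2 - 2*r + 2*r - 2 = -b^3 - 3*b^2 - 2*b + r*(b^2 + b)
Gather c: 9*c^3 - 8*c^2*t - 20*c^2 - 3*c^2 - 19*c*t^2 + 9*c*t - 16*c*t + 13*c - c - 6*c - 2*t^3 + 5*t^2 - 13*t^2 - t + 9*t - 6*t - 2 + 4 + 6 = 9*c^3 + c^2*(-8*t - 23) + c*(-19*t^2 - 7*t + 6) - 2*t^3 - 8*t^2 + 2*t + 8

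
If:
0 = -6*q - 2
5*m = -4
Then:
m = -4/5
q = -1/3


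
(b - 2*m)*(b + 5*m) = b^2 + 3*b*m - 10*m^2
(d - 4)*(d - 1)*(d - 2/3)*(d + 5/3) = d^4 - 4*d^3 - 19*d^2/9 + 86*d/9 - 40/9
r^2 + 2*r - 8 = (r - 2)*(r + 4)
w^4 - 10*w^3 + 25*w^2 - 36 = (w - 6)*(w - 3)*(w - 2)*(w + 1)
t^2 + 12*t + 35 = (t + 5)*(t + 7)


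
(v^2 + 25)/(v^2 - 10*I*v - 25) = (v + 5*I)/(v - 5*I)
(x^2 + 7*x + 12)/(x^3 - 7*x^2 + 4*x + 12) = (x^2 + 7*x + 12)/(x^3 - 7*x^2 + 4*x + 12)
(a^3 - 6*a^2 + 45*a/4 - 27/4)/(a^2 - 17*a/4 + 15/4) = (4*a^2 - 12*a + 9)/(4*a - 5)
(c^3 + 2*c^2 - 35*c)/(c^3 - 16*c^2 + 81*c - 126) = c*(c^2 + 2*c - 35)/(c^3 - 16*c^2 + 81*c - 126)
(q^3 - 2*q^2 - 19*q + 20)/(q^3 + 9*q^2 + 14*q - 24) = (q - 5)/(q + 6)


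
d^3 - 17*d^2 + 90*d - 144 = (d - 8)*(d - 6)*(d - 3)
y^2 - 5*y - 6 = (y - 6)*(y + 1)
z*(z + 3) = z^2 + 3*z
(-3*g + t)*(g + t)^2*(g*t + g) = -3*g^4*t - 3*g^4 - 5*g^3*t^2 - 5*g^3*t - g^2*t^3 - g^2*t^2 + g*t^4 + g*t^3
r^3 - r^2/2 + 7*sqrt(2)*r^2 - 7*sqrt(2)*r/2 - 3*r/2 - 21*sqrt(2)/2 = (r - 3/2)*(r + 1)*(r + 7*sqrt(2))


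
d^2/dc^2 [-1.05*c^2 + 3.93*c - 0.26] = -2.10000000000000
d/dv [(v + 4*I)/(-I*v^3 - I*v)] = (-2*I*v^3 + 12*v^2 + 4)/(v^6 + 2*v^4 + v^2)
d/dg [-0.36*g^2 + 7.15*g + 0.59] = 7.15 - 0.72*g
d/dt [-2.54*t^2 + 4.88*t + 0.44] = 4.88 - 5.08*t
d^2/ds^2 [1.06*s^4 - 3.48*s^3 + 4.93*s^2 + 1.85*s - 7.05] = 12.72*s^2 - 20.88*s + 9.86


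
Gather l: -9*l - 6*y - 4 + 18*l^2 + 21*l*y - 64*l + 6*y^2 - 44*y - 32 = 18*l^2 + l*(21*y - 73) + 6*y^2 - 50*y - 36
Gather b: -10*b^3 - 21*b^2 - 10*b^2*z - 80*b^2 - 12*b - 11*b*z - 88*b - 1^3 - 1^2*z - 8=-10*b^3 + b^2*(-10*z - 101) + b*(-11*z - 100) - z - 9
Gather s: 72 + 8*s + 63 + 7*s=15*s + 135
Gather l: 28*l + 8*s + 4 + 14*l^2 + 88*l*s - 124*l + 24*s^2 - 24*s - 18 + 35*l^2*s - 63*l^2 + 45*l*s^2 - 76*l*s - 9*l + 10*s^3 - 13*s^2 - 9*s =l^2*(35*s - 49) + l*(45*s^2 + 12*s - 105) + 10*s^3 + 11*s^2 - 25*s - 14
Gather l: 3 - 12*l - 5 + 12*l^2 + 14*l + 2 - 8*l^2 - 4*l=4*l^2 - 2*l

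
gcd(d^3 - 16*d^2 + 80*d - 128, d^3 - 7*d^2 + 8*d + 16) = d^2 - 8*d + 16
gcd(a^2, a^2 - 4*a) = a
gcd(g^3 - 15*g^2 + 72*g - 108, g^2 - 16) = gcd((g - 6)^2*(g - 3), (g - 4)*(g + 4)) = 1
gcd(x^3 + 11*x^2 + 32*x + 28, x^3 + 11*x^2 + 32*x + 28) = x^3 + 11*x^2 + 32*x + 28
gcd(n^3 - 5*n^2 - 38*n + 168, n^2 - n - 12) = n - 4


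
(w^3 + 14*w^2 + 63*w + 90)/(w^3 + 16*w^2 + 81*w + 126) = (w + 5)/(w + 7)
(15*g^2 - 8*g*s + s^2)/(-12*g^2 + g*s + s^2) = (-5*g + s)/(4*g + s)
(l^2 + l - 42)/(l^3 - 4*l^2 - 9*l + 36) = (l^2 + l - 42)/(l^3 - 4*l^2 - 9*l + 36)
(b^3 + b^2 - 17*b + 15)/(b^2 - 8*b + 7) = (b^2 + 2*b - 15)/(b - 7)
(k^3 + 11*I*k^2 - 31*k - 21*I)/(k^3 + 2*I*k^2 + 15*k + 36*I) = (k^2 + 8*I*k - 7)/(k^2 - I*k + 12)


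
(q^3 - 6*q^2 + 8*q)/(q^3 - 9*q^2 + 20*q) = (q - 2)/(q - 5)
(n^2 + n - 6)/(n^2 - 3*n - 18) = (n - 2)/(n - 6)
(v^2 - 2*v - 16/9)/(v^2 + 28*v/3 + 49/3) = (9*v^2 - 18*v - 16)/(3*(3*v^2 + 28*v + 49))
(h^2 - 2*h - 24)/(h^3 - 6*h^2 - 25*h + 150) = (h + 4)/(h^2 - 25)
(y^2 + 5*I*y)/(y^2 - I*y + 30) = y/(y - 6*I)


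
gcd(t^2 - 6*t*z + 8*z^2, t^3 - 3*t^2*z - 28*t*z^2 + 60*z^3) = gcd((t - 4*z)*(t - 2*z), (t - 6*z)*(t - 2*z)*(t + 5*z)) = -t + 2*z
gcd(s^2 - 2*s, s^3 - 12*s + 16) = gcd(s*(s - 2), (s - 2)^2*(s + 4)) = s - 2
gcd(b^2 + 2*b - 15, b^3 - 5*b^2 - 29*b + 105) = b^2 + 2*b - 15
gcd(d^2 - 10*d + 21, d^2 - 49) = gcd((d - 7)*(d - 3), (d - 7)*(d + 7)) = d - 7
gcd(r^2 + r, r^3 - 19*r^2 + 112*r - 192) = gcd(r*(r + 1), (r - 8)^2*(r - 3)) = 1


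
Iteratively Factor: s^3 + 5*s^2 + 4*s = (s + 1)*(s^2 + 4*s) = (s + 1)*(s + 4)*(s)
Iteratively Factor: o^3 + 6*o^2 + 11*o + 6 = (o + 2)*(o^2 + 4*o + 3) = (o + 1)*(o + 2)*(o + 3)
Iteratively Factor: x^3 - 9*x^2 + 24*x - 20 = (x - 2)*(x^2 - 7*x + 10) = (x - 2)^2*(x - 5)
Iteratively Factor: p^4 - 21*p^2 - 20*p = (p + 1)*(p^3 - p^2 - 20*p) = (p + 1)*(p + 4)*(p^2 - 5*p) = p*(p + 1)*(p + 4)*(p - 5)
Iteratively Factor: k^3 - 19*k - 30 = (k + 3)*(k^2 - 3*k - 10) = (k + 2)*(k + 3)*(k - 5)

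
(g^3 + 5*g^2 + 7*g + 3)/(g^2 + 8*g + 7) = (g^2 + 4*g + 3)/(g + 7)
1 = 1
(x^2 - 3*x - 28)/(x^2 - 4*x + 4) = (x^2 - 3*x - 28)/(x^2 - 4*x + 4)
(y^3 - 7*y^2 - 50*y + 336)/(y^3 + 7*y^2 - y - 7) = (y^2 - 14*y + 48)/(y^2 - 1)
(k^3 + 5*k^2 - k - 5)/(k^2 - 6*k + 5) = (k^2 + 6*k + 5)/(k - 5)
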